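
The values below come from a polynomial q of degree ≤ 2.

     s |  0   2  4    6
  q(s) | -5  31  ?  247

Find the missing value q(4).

115

The 3 known points determine the degree-2 polynomial uniquely.
Write q(s) = as^2 + bs + c. Substituting each data point gives a linear system:
  c = -5
  4a + 2b + c = 31
  36a + 6b + c = 247
Solving the system yields a = 6, b = 6, c = -5.
So q(s) = 6s^2 + 6s - 5.
Then q(4) = 115.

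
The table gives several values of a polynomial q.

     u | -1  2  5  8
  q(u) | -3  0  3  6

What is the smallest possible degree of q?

1

Forward differences of the values at u = -1, 2, 5, 8:
  q  : -3  0  3  6
  Δ  : 3  3  3
  Δ^2: 0  0
  Δ^3: 0
The first differences are constant (3) and nonzero, while all higher differences vanish, so the minimal degree is 1.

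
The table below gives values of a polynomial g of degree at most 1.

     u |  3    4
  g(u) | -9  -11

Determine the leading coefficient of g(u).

Write g(u) = au + b. Substituting each data point gives a linear system:
  3a + b = -9
  4a + b = -11
Solving the system yields a = -2, b = -3.
So g(u) = -2u - 3.
The leading coefficient is -2.

-2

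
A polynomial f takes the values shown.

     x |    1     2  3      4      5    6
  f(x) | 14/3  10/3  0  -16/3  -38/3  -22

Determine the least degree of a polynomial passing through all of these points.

Forward differences of the values at x = 1, 2, 3, 4, 5, 6:
  f  : 14/3  10/3  0  -16/3  -38/3  -22
  Δ  : -4/3  -10/3  -16/3  -22/3  -28/3
  Δ^2: -2  -2  -2  -2
  Δ^3: 0  0  0
  Δ^4: 0  0
  Δ^5: 0
The second differences are constant (-2) and nonzero, while all higher differences vanish, so the minimal degree is 2.

2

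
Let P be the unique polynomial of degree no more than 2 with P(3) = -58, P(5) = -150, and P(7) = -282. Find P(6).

Using the Lagrange interpolation formula with nodes 3, 5, 7:
  L_0(s) = (s - 5)(s - 7) / 8
  L_1(s) = (s - 3)(s - 7) / -4
  L_2(s) = (s - 3)(s - 5) / 8
Then P(s) = -58·L_0(s) - 150·L_1(s) - 282·L_2(s).
Expanding and collecting terms gives P(s) = -5s^2 - 6s + 5.
Evaluating at s = 6: P(6) = -211.

-211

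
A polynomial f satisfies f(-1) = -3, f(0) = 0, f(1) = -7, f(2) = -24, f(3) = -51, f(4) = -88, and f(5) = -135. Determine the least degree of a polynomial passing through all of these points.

2

Forward differences of the values at n = -1, 0, 1, 2, 3, 4, 5:
  f  : -3  0  -7  -24  -51  -88  -135
  Δ  : 3  -7  -17  -27  -37  -47
  Δ^2: -10  -10  -10  -10  -10
  Δ^3: 0  0  0  0
  Δ^4: 0  0  0
  Δ^5: 0  0
  Δ^6: 0
The second differences are constant (-10) and nonzero, while all higher differences vanish, so the minimal degree is 2.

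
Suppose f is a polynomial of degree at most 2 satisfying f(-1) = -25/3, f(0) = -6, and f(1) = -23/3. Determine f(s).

f(s) = -2s^2 + (1/3)s - 6

Write f(s) = as^2 + bs + c. Substituting each data point gives a linear system:
  a - b + c = -25/3
  c = -6
  a + b + c = -23/3
Solving the system yields a = -2, b = 1/3, c = -6.
So f(s) = -2s² + (1/3)s - 6.
Check: f(-1) = -25/3. ✓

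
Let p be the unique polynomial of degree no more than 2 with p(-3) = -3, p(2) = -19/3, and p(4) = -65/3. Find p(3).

-13

Using the Lagrange interpolation formula with nodes -3, 2, 4:
  L_0(s) = (s - 2)(s - 4) / 35
  L_1(s) = (s + 3)(s - 4) / -10
  L_2(s) = (s + 3)(s - 2) / 14
Then p(s) = -3·L_0(s) - 19/3·L_1(s) - 65/3·L_2(s).
Expanding and collecting terms gives p(s) = -s^2 - (5/3)s + 1.
Evaluating at s = 3: p(3) = -13.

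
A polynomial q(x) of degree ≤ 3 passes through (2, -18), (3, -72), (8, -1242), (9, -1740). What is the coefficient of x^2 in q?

Write q(x) = ax^3 + bx^2 + cx + d. Substituting each data point gives a linear system:
  8a + 4b + 2c + d = -18
  27a + 9b + 3c + d = -72
  512a + 64b + 8c + d = -1242
  729a + 81b + 9c + d = -1740
Solving the system yields a = -2, b = -4, c = 4, d = 6.
So q(x) = -2x^3 - 4x^2 + 4x + 6.
The coefficient of x^2 is -4.

-4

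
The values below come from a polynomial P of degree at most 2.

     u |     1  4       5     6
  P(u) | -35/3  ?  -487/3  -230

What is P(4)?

-320/3

The 3 known points determine the degree-2 polynomial uniquely.
Write P(u) = au^2 + bu + c. Substituting each data point gives a linear system:
  a + b + c = -35/3
  25a + 5b + c = -487/3
  36a + 6b + c = -230
Solving the system yields a = -6, b = -5/3, c = -4.
So P(u) = -6u² - (5/3)u - 4.
Then P(4) = -320/3.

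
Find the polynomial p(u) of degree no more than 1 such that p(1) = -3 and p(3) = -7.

Write p(u) = au + b. Substituting each data point gives a linear system:
  a + b = -3
  3a + b = -7
Solving the system yields a = -2, b = -1.
So p(u) = -2u - 1.
Check: p(1) = -3. ✓

p(u) = -2u - 1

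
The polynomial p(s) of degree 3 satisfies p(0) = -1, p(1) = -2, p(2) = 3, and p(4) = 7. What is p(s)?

p(s) = -s^3 + 6s^2 - 6s - 1

Write p(s) = as^3 + bs^2 + cs + d. Substituting each data point gives a linear system:
  d = -1
  a + b + c + d = -2
  8a + 4b + 2c + d = 3
  64a + 16b + 4c + d = 7
Solving the system yields a = -1, b = 6, c = -6, d = -1.
So p(s) = -s^3 + 6s^2 - 6s - 1.
Check: p(1) = -2. ✓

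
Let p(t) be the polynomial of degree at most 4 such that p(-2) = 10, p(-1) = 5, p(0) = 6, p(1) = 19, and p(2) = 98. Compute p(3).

345

Forward differences of the values at t = -2, -1, 0, 1, 2:
  p  : 10  5  6  19  98
  Δ  : -5  1  13  79
  Δ^2: 6  12  66
  Δ^3: 6  54
  Δ^4: 48
The fourth differences are constant, confirming degree 4.
Interpolating (Newton forward form) and evaluating at t = 3 gives p(3) = 345.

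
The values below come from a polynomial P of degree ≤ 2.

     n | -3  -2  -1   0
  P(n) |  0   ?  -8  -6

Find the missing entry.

On equispaced nodes a degree-2 polynomial has vanishing third forward difference, so
  - P(-3) + 3·P(-2) - 3·P(-1) + P(0) = 0.
Substituting the known values and solving for P(-2):
  3·P(-2) = -18
  P(-2) = -6.

-6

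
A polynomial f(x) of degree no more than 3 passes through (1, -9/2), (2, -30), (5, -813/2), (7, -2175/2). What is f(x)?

f(x) = -3x^3 - x^2 - (3/2)x + 1

Using the Lagrange interpolation formula with nodes 1, 2, 5, 7:
  L_0(x) = (x - 2)(x - 5)(x - 7) / -24
  L_1(x) = (x - 1)(x - 5)(x - 7) / 15
  L_2(x) = (x - 1)(x - 2)(x - 7) / -24
  L_3(x) = (x - 1)(x - 2)(x - 5) / 60
Then f(x) = -9/2·L_0(x) - 30·L_1(x) - 813/2·L_2(x) - 2175/2·L_3(x).
Expanding and collecting terms gives f(x) = -3x^3 - x^2 - (3/2)x + 1.
Check: f(5) = -813/2. ✓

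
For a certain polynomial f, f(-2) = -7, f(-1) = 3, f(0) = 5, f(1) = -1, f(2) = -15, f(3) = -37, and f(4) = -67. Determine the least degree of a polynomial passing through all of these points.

2

Forward differences of the values at s = -2, -1, 0, 1, 2, 3, 4:
  f  : -7  3  5  -1  -15  -37  -67
  Δ  : 10  2  -6  -14  -22  -30
  Δ^2: -8  -8  -8  -8  -8
  Δ^3: 0  0  0  0
  Δ^4: 0  0  0
  Δ^5: 0  0
  Δ^6: 0
The second differences are constant (-8) and nonzero, while all higher differences vanish, so the minimal degree is 2.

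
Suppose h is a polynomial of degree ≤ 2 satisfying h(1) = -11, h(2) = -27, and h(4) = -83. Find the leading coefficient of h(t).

-4

Write h(t) = at^2 + bt + c. Substituting each data point gives a linear system:
  a + b + c = -11
  4a + 2b + c = -27
  16a + 4b + c = -83
Solving the system yields a = -4, b = -4, c = -3.
So h(t) = -4t^2 - 4t - 3.
The leading coefficient is -4.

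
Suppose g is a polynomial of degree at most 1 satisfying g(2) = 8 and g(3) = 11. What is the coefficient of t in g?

3

Write g(t) = at + b. Substituting each data point gives a linear system:
  2a + b = 8
  3a + b = 11
Solving the system yields a = 3, b = 2.
So g(t) = 3t + 2.
The leading coefficient is 3.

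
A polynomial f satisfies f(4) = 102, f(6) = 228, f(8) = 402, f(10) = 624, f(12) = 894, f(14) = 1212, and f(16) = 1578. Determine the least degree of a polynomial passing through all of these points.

Forward differences of the values at t = 4, 6, 8, 10, 12, 14, 16:
  f  : 102  228  402  624  894  1212  1578
  Δ  : 126  174  222  270  318  366
  Δ^2: 48  48  48  48  48
  Δ^3: 0  0  0  0
  Δ^4: 0  0  0
  Δ^5: 0  0
  Δ^6: 0
The second differences are constant (48) and nonzero, while all higher differences vanish, so the minimal degree is 2.

2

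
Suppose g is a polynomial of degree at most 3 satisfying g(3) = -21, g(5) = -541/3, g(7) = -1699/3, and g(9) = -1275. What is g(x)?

g(x) = -2x^3 + (5/3)x^2 + 5x + 3

Using the Lagrange interpolation formula with nodes 3, 5, 7, 9:
  L_0(x) = (x - 5)(x - 7)(x - 9) / -48
  L_1(x) = (x - 3)(x - 7)(x - 9) / 16
  L_2(x) = (x - 3)(x - 5)(x - 9) / -16
  L_3(x) = (x - 3)(x - 5)(x - 7) / 48
Then g(x) = -21·L_0(x) - 541/3·L_1(x) - 1699/3·L_2(x) - 1275·L_3(x).
Expanding and collecting terms gives g(x) = -2x³ + (5/3)x² + 5x + 3.
Check: g(9) = -1275. ✓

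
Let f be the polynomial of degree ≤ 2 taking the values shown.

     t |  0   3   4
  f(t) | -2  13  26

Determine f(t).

Using the Lagrange interpolation formula with nodes 0, 3, 4:
  L_0(t) = (t - 3)(t - 4) / 12
  L_1(t) = t(t - 4) / -3
  L_2(t) = t(t - 3) / 4
Then f(t) = -2·L_0(t) + 13·L_1(t) + 26·L_2(t).
Expanding and collecting terms gives f(t) = 2t^2 - t - 2.
Check: f(4) = 26. ✓

f(t) = 2t^2 - t - 2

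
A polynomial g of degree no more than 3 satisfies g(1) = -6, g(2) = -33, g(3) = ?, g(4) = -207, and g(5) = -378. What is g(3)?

The 4 known points determine the degree-3 polynomial uniquely.
Write g(n) = an^3 + bn^2 + cn + d. Substituting each data point gives a linear system:
  a + b + c + d = -6
  8a + 4b + 2c + d = -33
  64a + 16b + 4c + d = -207
  125a + 25b + 5c + d = -378
Solving the system yields a = -2, b = -6, c = 5, d = -3.
So g(n) = -2n^3 - 6n^2 + 5n - 3.
Then g(3) = -96.

-96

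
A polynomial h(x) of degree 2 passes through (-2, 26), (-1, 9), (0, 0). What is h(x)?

h(x) = 4x^2 - 5x

Write h(x) = ax^2 + bx + c. Substituting each data point gives a linear system:
  4a - 2b + c = 26
  a - b + c = 9
  c = 0
Solving the system yields a = 4, b = -5, c = 0.
So h(x) = 4x² - 5x.
Check: h(-2) = 26. ✓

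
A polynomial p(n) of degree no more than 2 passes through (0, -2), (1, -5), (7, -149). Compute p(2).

-14

Write p(n) = an^2 + bn + c. Substituting each data point gives a linear system:
  c = -2
  a + b + c = -5
  49a + 7b + c = -149
Solving the system yields a = -3, b = 0, c = -2.
So p(n) = -3n² - 2.
Then p(2) = -14.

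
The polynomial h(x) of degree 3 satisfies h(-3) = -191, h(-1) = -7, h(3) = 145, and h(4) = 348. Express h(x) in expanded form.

h(x) = 6x^3 - 3x^2 + 2x + 4

Write h(x) = ax^3 + bx^2 + cx + d. Substituting each data point gives a linear system:
  -27a + 9b - 3c + d = -191
  -a + b - c + d = -7
  27a + 9b + 3c + d = 145
  64a + 16b + 4c + d = 348
Solving the system yields a = 6, b = -3, c = 2, d = 4.
So h(x) = 6x^3 - 3x^2 + 2x + 4.
Check: h(-1) = -7. ✓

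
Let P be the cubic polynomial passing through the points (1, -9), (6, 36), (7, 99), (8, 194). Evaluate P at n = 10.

Using the Lagrange interpolation formula with nodes 1, 6, 7, 8:
  L_0(n) = (n - 6)(n - 7)(n - 8) / -210
  L_1(n) = (n - 1)(n - 7)(n - 8) / 10
  L_2(n) = (n - 1)(n - 6)(n - 8) / -6
  L_3(n) = (n - 1)(n - 6)(n - 7) / 14
Then P(n) = -9·L_0(n) + 36·L_1(n) + 99·L_2(n) + 194·L_3(n).
Expanding and collecting terms gives P(n) = n^3 - 5n^2 + n - 6.
Evaluating at n = 10: P(10) = 504.

504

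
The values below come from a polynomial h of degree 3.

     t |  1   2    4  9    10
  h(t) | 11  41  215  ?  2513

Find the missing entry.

The 4 known points determine the degree-3 polynomial uniquely.
Write h(t) = at^3 + bt^2 + ct + d. Substituting each data point gives a linear system:
  a + b + c + d = 11
  8a + 4b + 2c + d = 41
  64a + 16b + 4c + d = 215
  1000a + 100b + 10c + d = 2513
Solving the system yields a = 2, b = 5, c = 1, d = 3.
So h(t) = 2t³ + 5t² + t + 3.
Then h(9) = 1875.

1875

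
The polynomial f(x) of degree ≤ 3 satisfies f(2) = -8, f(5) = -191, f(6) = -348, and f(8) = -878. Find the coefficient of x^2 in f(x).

Write f(x) = ax^3 + bx^2 + cx + d. Substituting each data point gives a linear system:
  8a + 4b + 2c + d = -8
  125a + 25b + 5c + d = -191
  216a + 36b + 6c + d = -348
  512a + 64b + 8c + d = -878
Solving the system yields a = -2, b = 2, c = 3, d = -6.
So f(x) = -2x^3 + 2x^2 + 3x - 6.
The coefficient of x^2 is 2.

2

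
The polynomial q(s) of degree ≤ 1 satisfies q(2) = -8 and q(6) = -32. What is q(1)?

Using the Lagrange interpolation formula with nodes 2, 6:
  L_0(s) = (s - 6) / -4
  L_1(s) = (s - 2) / 4
Then q(s) = -8·L_0(s) - 32·L_1(s).
Expanding and collecting terms gives q(s) = -6s + 4.
Evaluating at s = 1: q(1) = -2.

-2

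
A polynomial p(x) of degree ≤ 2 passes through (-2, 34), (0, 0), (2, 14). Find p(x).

Using the Lagrange interpolation formula with nodes -2, 0, 2:
  L_0(x) = x(x - 2) / 8
  L_1(x) = (x + 2)(x - 2) / -4
  L_2(x) = (x + 2)x / 8
Then p(x) = 34·L_0(x) + 0·L_1(x) + 14·L_2(x).
Expanding and collecting terms gives p(x) = 6x^2 - 5x.
Check: p(0) = 0. ✓

p(x) = 6x^2 - 5x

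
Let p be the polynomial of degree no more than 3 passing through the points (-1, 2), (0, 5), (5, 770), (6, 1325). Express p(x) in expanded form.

Write p(x) = ax^3 + bx^2 + cx + d. Substituting each data point gives a linear system:
  -a + b - c + d = 2
  d = 5
  125a + 25b + 5c + d = 770
  216a + 36b + 6c + d = 1325
Solving the system yields a = 6, b = 1, c = -2, d = 5.
So p(x) = 6x^3 + x^2 - 2x + 5.
Check: p(5) = 770. ✓

p(x) = 6x^3 + x^2 - 2x + 5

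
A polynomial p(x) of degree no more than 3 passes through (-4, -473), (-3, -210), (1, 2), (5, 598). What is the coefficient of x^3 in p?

6

Write p(x) = ax^3 + bx^2 + cx + d. Substituting each data point gives a linear system:
  -64a + 16b - 4c + d = -473
  -27a + 9b - 3c + d = -210
  a + b + c + d = 2
  125a + 25b + 5c + d = 598
Solving the system yields a = 6, b = -6, c = -1, d = 3.
So p(x) = 6x³ - 6x² - x + 3.
The leading coefficient is 6.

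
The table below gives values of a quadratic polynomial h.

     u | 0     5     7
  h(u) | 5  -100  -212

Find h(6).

Using the Lagrange interpolation formula with nodes 0, 5, 7:
  L_0(u) = (u - 5)(u - 7) / 35
  L_1(u) = u(u - 7) / -10
  L_2(u) = u(u - 5) / 14
Then h(u) = 5·L_0(u) - 100·L_1(u) - 212·L_2(u).
Expanding and collecting terms gives h(u) = -5u^2 + 4u + 5.
Evaluating at u = 6: h(6) = -151.

-151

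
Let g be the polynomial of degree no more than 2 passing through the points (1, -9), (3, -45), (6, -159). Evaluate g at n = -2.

Using the Lagrange interpolation formula with nodes 1, 3, 6:
  L_0(n) = (n - 3)(n - 6) / 10
  L_1(n) = (n - 1)(n - 6) / -6
  L_2(n) = (n - 1)(n - 3) / 15
Then g(n) = -9·L_0(n) - 45·L_1(n) - 159·L_2(n).
Expanding and collecting terms gives g(n) = -4n^2 - 2n - 3.
Evaluating at n = -2: g(-2) = -15.

-15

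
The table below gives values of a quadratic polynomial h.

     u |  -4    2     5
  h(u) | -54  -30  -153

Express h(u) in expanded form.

Using the Lagrange interpolation formula with nodes -4, 2, 5:
  L_0(u) = (u - 2)(u - 5) / 54
  L_1(u) = (u + 4)(u - 5) / -18
  L_2(u) = (u + 4)(u - 2) / 27
Then h(u) = -54·L_0(u) - 30·L_1(u) - 153·L_2(u).
Expanding and collecting terms gives h(u) = -5u² - 6u + 2.
Check: h(-4) = -54. ✓

h(u) = -5u^2 - 6u + 2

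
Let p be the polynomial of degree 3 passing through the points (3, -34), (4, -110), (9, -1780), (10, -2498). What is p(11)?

Using the Lagrange interpolation formula with nodes 3, 4, 9, 10:
  L_0(t) = (t - 4)(t - 9)(t - 10) / -42
  L_1(t) = (t - 3)(t - 9)(t - 10) / 30
  L_2(t) = (t - 3)(t - 4)(t - 10) / -30
  L_3(t) = (t - 3)(t - 4)(t - 9) / 42
Then p(t) = -34·L_0(t) - 110·L_1(t) - 1780·L_2(t) - 2498·L_3(t).
Expanding and collecting terms gives p(t) = -3t^3 + 5t^2 + 2.
Evaluating at t = 11: p(11) = -3386.

-3386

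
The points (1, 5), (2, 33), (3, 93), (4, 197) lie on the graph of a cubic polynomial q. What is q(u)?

Using the Lagrange interpolation formula with nodes 1, 2, 3, 4:
  L_0(u) = (u - 2)(u - 3)(u - 4) / -6
  L_1(u) = (u - 1)(u - 3)(u - 4) / 2
  L_2(u) = (u - 1)(u - 2)(u - 4) / -2
  L_3(u) = (u - 1)(u - 2)(u - 3) / 6
Then q(u) = 5·L_0(u) + 33·L_1(u) + 93·L_2(u) + 197·L_3(u).
Expanding and collecting terms gives q(u) = 2u³ + 4u² + 2u - 3.
Check: q(3) = 93. ✓

q(u) = 2u^3 + 4u^2 + 2u - 3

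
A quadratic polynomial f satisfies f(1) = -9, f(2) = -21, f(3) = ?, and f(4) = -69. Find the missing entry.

On equispaced nodes a degree-2 polynomial has vanishing third forward difference, so
  - f(1) + 3·f(2) - 3·f(3) + f(4) = 0.
Substituting the known values and solving for f(3):
  -3·f(3) = 123
  f(3) = -41.

-41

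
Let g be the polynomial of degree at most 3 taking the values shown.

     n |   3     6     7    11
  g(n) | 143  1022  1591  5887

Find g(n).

Write g(n) = an^3 + bn^2 + cn + d. Substituting each data point gives a linear system:
  27a + 9b + 3c + d = 143
  216a + 36b + 6c + d = 1022
  343a + 49b + 7c + d = 1591
  1331a + 121b + 11c + d = 5887
Solving the system yields a = 4, b = 5, c = -4, d = 2.
So g(n) = 4n^3 + 5n^2 - 4n + 2.
Check: g(11) = 5887. ✓

g(n) = 4n^3 + 5n^2 - 4n + 2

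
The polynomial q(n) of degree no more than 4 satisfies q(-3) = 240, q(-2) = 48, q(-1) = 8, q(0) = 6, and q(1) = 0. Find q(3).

168

Using the Lagrange interpolation formula with nodes -3, -2, -1, 0, 1:
  L_0(n) = (n + 2)(n + 1)n(n - 1) / 24
  L_1(n) = (n + 3)(n + 1)n(n - 1) / -6
  L_2(n) = (n + 3)(n + 2)n(n - 1) / 4
  L_3(n) = (n + 3)(n + 2)(n + 1)(n - 1) / -6
  L_4(n) = (n + 3)(n + 2)(n + 1)n / 24
Then q(n) = 240·L_0(n) + 48·L_1(n) + 8·L_2(n) + 6·L_3(n) + 0·L_4(n).
Expanding and collecting terms gives q(n) = 3n^4 - n^3 - 5n^2 - 3n + 6.
Evaluating at n = 3: q(3) = 168.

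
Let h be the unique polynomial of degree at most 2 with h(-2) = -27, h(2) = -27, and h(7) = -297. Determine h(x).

Using the Lagrange interpolation formula with nodes -2, 2, 7:
  L_0(x) = (x - 2)(x - 7) / 36
  L_1(x) = (x + 2)(x - 7) / -20
  L_2(x) = (x + 2)(x - 2) / 45
Then h(x) = -27·L_0(x) - 27·L_1(x) - 297·L_2(x).
Expanding and collecting terms gives h(x) = -6x² - 3.
Check: h(7) = -297. ✓

h(x) = -6x^2 - 3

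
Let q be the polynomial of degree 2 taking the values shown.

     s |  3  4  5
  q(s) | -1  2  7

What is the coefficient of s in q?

-4

Write q(s) = as^2 + bs + c. Substituting each data point gives a linear system:
  9a + 3b + c = -1
  16a + 4b + c = 2
  25a + 5b + c = 7
Solving the system yields a = 1, b = -4, c = 2.
So q(s) = s^2 - 4s + 2.
The coefficient of s is -4.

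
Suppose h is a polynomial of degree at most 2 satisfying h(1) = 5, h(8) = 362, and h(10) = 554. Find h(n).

h(n) = 5n^2 + 6n - 6

Using the Lagrange interpolation formula with nodes 1, 8, 10:
  L_0(n) = (n - 8)(n - 10) / 63
  L_1(n) = (n - 1)(n - 10) / -14
  L_2(n) = (n - 1)(n - 8) / 18
Then h(n) = 5·L_0(n) + 362·L_1(n) + 554·L_2(n).
Expanding and collecting terms gives h(n) = 5n² + 6n - 6.
Check: h(1) = 5. ✓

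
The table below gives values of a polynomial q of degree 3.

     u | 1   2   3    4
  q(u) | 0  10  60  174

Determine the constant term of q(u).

6

Write q(u) = au^3 + bu^2 + cu + d. Substituting each data point gives a linear system:
  a + b + c + d = 0
  8a + 4b + 2c + d = 10
  27a + 9b + 3c + d = 60
  64a + 16b + 4c + d = 174
Solving the system yields a = 4, b = -4, c = -6, d = 6.
So q(u) = 4u³ - 4u² - 6u + 6.
The constant term is 6.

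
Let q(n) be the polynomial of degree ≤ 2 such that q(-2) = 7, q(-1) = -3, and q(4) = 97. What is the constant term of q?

Write q(n) = an^2 + bn + c. Substituting each data point gives a linear system:
  4a - 2b + c = 7
  a - b + c = -3
  16a + 4b + c = 97
Solving the system yields a = 5, b = 5, c = -3.
So q(n) = 5n^2 + 5n - 3.
The constant term is -3.

-3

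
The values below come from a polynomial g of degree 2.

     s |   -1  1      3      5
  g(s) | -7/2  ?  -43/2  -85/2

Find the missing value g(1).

-17/2

On equispaced nodes a degree-2 polynomial has vanishing third forward difference, so
  - g(-1) + 3·g(1) - 3·g(3) + g(5) = 0.
Substituting the known values and solving for g(1):
  3·g(1) = -51/2
  g(1) = -17/2.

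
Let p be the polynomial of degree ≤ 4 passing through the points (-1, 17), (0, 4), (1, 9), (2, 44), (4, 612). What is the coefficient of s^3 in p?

Write p(s) = as^4 + bs^3 + cs^2 + ds + e. Substituting each data point gives a linear system:
  a - b + c - d + e = 17
  e = 4
  a + b + c + d + e = 9
  16a + 8b + 4c + 2d + e = 44
  256a + 64b + 16c + 4d + e = 612
Solving the system yields a = 3, b = -4, c = 6, d = 0, e = 4.
So p(s) = 3s^4 - 4s^3 + 6s^2 + 4.
The coefficient of s^3 is -4.

-4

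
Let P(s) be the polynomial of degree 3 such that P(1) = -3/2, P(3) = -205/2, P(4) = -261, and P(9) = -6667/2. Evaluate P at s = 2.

-26

Write P(s) = as^3 + bs^2 + cs + d. Substituting each data point gives a linear system:
  a + b + c + d = -3/2
  27a + 9b + 3c + d = -205/2
  64a + 16b + 4c + d = -261
  729a + 81b + 9c + d = -6667/2
Solving the system yields a = -5, b = 4, c = -3/2, d = 1.
So P(s) = -5s^3 + 4s^2 - (3/2)s + 1.
Then P(2) = -26.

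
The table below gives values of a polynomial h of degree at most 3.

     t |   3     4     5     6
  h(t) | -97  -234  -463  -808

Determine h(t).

Write h(t) = at^3 + bt^2 + ct + d. Substituting each data point gives a linear system:
  27a + 9b + 3c + d = -97
  64a + 16b + 4c + d = -234
  125a + 25b + 5c + d = -463
  216a + 36b + 6c + d = -808
Solving the system yields a = -4, b = 2, c = -3, d = 2.
So h(t) = -4t³ + 2t² - 3t + 2.
Check: h(5) = -463. ✓

h(t) = -4t^3 + 2t^2 - 3t + 2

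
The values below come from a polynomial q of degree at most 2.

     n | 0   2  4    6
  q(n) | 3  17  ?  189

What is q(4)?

79

On equispaced nodes a degree-2 polynomial has vanishing third forward difference, so
  - q(0) + 3·q(2) - 3·q(4) + q(6) = 0.
Substituting the known values and solving for q(4):
  -3·q(4) = -237
  q(4) = 79.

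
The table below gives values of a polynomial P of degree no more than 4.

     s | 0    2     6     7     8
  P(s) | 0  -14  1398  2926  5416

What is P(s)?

P(s) = 2s^4 - 5s^3 - 4s^2 + 5s

Write P(s) = as^4 + bs^3 + cs^2 + ds + e. Substituting each data point gives a linear system:
  e = 0
  16a + 8b + 4c + 2d + e = -14
  1296a + 216b + 36c + 6d + e = 1398
  2401a + 343b + 49c + 7d + e = 2926
  4096a + 512b + 64c + 8d + e = 5416
Solving the system yields a = 2, b = -5, c = -4, d = 5, e = 0.
So P(s) = 2s⁴ - 5s³ - 4s² + 5s.
Check: P(0) = 0. ✓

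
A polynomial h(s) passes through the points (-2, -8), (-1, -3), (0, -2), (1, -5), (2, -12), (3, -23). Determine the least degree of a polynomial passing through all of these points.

2

Forward differences of the values at s = -2, -1, 0, 1, 2, 3:
  h  : -8  -3  -2  -5  -12  -23
  Δ  : 5  1  -3  -7  -11
  Δ^2: -4  -4  -4  -4
  Δ^3: 0  0  0
  Δ^4: 0  0
  Δ^5: 0
The second differences are constant (-4) and nonzero, while all higher differences vanish, so the minimal degree is 2.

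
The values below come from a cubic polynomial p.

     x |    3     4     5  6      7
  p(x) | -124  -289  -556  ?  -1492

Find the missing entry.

-949

The 4 known points determine the degree-3 polynomial uniquely.
Write p(x) = ax^3 + bx^2 + cx + d. Substituting each data point gives a linear system:
  27a + 9b + 3c + d = -124
  64a + 16b + 4c + d = -289
  125a + 25b + 5c + d = -556
  343a + 49b + 7c + d = -1492
Solving the system yields a = -4, b = -3, c = 4, d = -1.
So p(x) = -4x^3 - 3x^2 + 4x - 1.
Then p(6) = -949.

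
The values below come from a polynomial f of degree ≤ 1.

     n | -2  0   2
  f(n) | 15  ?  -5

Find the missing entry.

5

The 2 known points determine the degree-1 polynomial uniquely.
Write f(n) = an + b. Substituting each data point gives a linear system:
  -2a + b = 15
  2a + b = -5
Solving the system yields a = -5, b = 5.
So f(n) = -5n + 5.
Then f(0) = 5.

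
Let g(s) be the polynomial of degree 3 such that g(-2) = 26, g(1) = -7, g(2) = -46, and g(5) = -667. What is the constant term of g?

-2

Write g(s) = as^3 + bs^2 + cs + d. Substituting each data point gives a linear system:
  -8a + 4b - 2c + d = 26
  a + b + c + d = -7
  8a + 4b + 2c + d = -46
  125a + 25b + 5c + d = -667
Solving the system yields a = -5, b = -2, c = 2, d = -2.
So g(s) = -5s^3 - 2s^2 + 2s - 2.
The constant term is -2.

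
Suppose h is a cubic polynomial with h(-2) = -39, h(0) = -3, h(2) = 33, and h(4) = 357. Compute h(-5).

Write h(x) = ax^3 + bx^2 + cx + d. Substituting each data point gives a linear system:
  -8a + 4b - 2c + d = -39
  d = -3
  8a + 4b + 2c + d = 33
  64a + 16b + 4c + d = 357
Solving the system yields a = 6, b = 0, c = -6, d = -3.
So h(x) = 6x³ - 6x - 3.
Then h(-5) = -723.

-723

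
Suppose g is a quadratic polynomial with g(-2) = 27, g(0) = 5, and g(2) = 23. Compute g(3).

Using the Lagrange interpolation formula with nodes -2, 0, 2:
  L_0(s) = s(s - 2) / 8
  L_1(s) = (s + 2)(s - 2) / -4
  L_2(s) = (s + 2)s / 8
Then g(s) = 27·L_0(s) + 5·L_1(s) + 23·L_2(s).
Expanding and collecting terms gives g(s) = 5s² - s + 5.
Evaluating at s = 3: g(3) = 47.

47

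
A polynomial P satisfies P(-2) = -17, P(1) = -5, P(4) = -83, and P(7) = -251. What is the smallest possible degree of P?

Forward differences of the values at x = -2, 1, 4, 7:
  P  : -17  -5  -83  -251
  Δ  : 12  -78  -168
  Δ^2: -90  -90
  Δ^3: 0
The second differences are constant (-90) and nonzero, while all higher differences vanish, so the minimal degree is 2.

2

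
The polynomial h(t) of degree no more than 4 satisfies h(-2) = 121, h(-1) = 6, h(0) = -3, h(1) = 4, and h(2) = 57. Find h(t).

h(t) = 5t^4 - 5t^3 + 3t^2 + 4t - 3

Using the Lagrange interpolation formula with nodes -2, -1, 0, 1, 2:
  L_0(t) = (t + 1)t(t - 1)(t - 2) / 24
  L_1(t) = (t + 2)t(t - 1)(t - 2) / -6
  L_2(t) = (t + 2)(t + 1)(t - 1)(t - 2) / 4
  L_3(t) = (t + 2)(t + 1)t(t - 2) / -6
  L_4(t) = (t + 2)(t + 1)t(t - 1) / 24
Then h(t) = 121·L_0(t) + 6·L_1(t) - 3·L_2(t) + 4·L_3(t) + 57·L_4(t).
Expanding and collecting terms gives h(t) = 5t^4 - 5t^3 + 3t^2 + 4t - 3.
Check: h(0) = -3. ✓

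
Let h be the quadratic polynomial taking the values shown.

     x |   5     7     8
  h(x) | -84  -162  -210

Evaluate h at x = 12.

-462

Write h(x) = ax^2 + bx + c. Substituting each data point gives a linear system:
  25a + 5b + c = -84
  49a + 7b + c = -162
  64a + 8b + c = -210
Solving the system yields a = -3, b = -3, c = 6.
So h(x) = -3x² - 3x + 6.
Then h(12) = -462.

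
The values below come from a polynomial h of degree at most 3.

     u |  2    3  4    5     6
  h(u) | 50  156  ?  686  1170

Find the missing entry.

358

On equispaced nodes a degree-3 polynomial has vanishing fourth forward difference, so
  h(2) - 4·h(3) + 6·h(4) - 4·h(5) + h(6) = 0.
Substituting the known values and solving for h(4):
  6·h(4) = 2148
  h(4) = 358.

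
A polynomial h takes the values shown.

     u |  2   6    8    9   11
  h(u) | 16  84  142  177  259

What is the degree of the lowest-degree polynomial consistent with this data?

2

Divided differences on the nodes 2, 6, 8, 9, 11:
  order 0: 16  84  142  177  259
  order 1: 17  29  35  41
  order 2: 2  2  2
  order 3: 0  0
  order 4: 0
The order-2 divided differences are all 2 (nonzero) and every higher order vanishes, so the data lies on a polynomial of degree exactly 2.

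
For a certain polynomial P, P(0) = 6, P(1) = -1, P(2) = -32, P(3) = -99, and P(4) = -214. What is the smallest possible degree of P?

Forward differences of the values at n = 0, 1, 2, 3, 4:
  P  : 6  -1  -32  -99  -214
  Δ  : -7  -31  -67  -115
  Δ^2: -24  -36  -48
  Δ^3: -12  -12
  Δ^4: 0
The third differences are constant (-12) and nonzero, while all higher differences vanish, so the minimal degree is 3.

3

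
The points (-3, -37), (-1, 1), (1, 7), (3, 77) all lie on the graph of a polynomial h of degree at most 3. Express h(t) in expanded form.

h(t) = 2t^3 + 2t^2 + t + 2

Write h(t) = at^3 + bt^2 + ct + d. Substituting each data point gives a linear system:
  -27a + 9b - 3c + d = -37
  -a + b - c + d = 1
  a + b + c + d = 7
  27a + 9b + 3c + d = 77
Solving the system yields a = 2, b = 2, c = 1, d = 2.
So h(t) = 2t^3 + 2t^2 + t + 2.
Check: h(-1) = 1. ✓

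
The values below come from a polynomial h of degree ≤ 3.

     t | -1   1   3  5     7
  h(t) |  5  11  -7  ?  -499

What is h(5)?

-145

On equispaced nodes a degree-3 polynomial has vanishing fourth forward difference, so
  h(-1) - 4·h(1) + 6·h(3) - 4·h(5) + h(7) = 0.
Substituting the known values and solving for h(5):
  -4·h(5) = 580
  h(5) = -145.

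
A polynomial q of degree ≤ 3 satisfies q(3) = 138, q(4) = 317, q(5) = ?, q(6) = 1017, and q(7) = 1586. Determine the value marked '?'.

602

On equispaced nodes a degree-3 polynomial has vanishing fourth forward difference, so
  q(3) - 4·q(4) + 6·q(5) - 4·q(6) + q(7) = 0.
Substituting the known values and solving for q(5):
  6·q(5) = 3612
  q(5) = 602.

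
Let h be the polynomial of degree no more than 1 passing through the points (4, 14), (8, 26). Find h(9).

Using the Lagrange interpolation formula with nodes 4, 8:
  L_0(u) = (u - 8) / -4
  L_1(u) = (u - 4) / 4
Then h(u) = 14·L_0(u) + 26·L_1(u).
Expanding and collecting terms gives h(u) = 3u + 2.
Evaluating at u = 9: h(9) = 29.

29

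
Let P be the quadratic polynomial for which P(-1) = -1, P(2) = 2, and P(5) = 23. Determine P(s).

Write P(s) = as^2 + bs + c. Substituting each data point gives a linear system:
  a - b + c = -1
  4a + 2b + c = 2
  25a + 5b + c = 23
Solving the system yields a = 1, b = 0, c = -2.
So P(s) = s^2 - 2.
Check: P(2) = 2. ✓

P(s) = s^2 - 2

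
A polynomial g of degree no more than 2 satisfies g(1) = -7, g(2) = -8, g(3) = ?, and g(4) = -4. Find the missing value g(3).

On equispaced nodes a degree-2 polynomial has vanishing third forward difference, so
  - g(1) + 3·g(2) - 3·g(3) + g(4) = 0.
Substituting the known values and solving for g(3):
  -3·g(3) = 21
  g(3) = -7.

-7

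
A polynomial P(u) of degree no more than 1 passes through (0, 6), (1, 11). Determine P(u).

Write P(u) = au + b. Substituting each data point gives a linear system:
  b = 6
  a + b = 11
Solving the system yields a = 5, b = 6.
So P(u) = 5u + 6.
Check: P(0) = 6. ✓

P(u) = 5u + 6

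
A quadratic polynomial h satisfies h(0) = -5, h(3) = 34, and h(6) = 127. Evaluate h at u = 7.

170

Write h(u) = au^2 + bu + c. Substituting each data point gives a linear system:
  c = -5
  9a + 3b + c = 34
  36a + 6b + c = 127
Solving the system yields a = 3, b = 4, c = -5.
So h(u) = 3u^2 + 4u - 5.
Then h(7) = 170.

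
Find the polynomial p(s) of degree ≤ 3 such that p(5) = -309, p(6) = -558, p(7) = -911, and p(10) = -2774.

p(s) = -3s^3 + 2s^2 + 2s + 6

Write p(s) = as^3 + bs^2 + cs + d. Substituting each data point gives a linear system:
  125a + 25b + 5c + d = -309
  216a + 36b + 6c + d = -558
  343a + 49b + 7c + d = -911
  1000a + 100b + 10c + d = -2774
Solving the system yields a = -3, b = 2, c = 2, d = 6.
So p(s) = -3s^3 + 2s^2 + 2s + 6.
Check: p(10) = -2774. ✓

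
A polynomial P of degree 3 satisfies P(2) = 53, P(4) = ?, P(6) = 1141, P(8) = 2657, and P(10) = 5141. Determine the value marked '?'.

On equispaced nodes a degree-3 polynomial has vanishing fourth forward difference, so
  P(2) - 4·P(4) + 6·P(6) - 4·P(8) + P(10) = 0.
Substituting the known values and solving for P(4):
  -4·P(4) = -1412
  P(4) = 353.

353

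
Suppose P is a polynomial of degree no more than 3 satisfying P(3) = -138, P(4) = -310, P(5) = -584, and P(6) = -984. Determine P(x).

P(x) = -4x^3 - 3x^2 - 3x + 6

Using the Lagrange interpolation formula with nodes 3, 4, 5, 6:
  L_0(x) = (x - 4)(x - 5)(x - 6) / -6
  L_1(x) = (x - 3)(x - 5)(x - 6) / 2
  L_2(x) = (x - 3)(x - 4)(x - 6) / -2
  L_3(x) = (x - 3)(x - 4)(x - 5) / 6
Then P(x) = -138·L_0(x) - 310·L_1(x) - 584·L_2(x) - 984·L_3(x).
Expanding and collecting terms gives P(x) = -4x^3 - 3x^2 - 3x + 6.
Check: P(5) = -584. ✓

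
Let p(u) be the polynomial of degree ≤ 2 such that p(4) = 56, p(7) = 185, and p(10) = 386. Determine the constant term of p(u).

Write p(u) = au^2 + bu + c. Substituting each data point gives a linear system:
  16a + 4b + c = 56
  49a + 7b + c = 185
  100a + 10b + c = 386
Solving the system yields a = 4, b = -1, c = -4.
So p(u) = 4u^2 - u - 4.
The constant term is -4.

-4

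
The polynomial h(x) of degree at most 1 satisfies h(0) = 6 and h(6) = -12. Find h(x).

h(x) = -3x + 6

Using the Lagrange interpolation formula with nodes 0, 6:
  L_0(x) = (x - 6) / -6
  L_1(x) = x / 6
Then h(x) = 6·L_0(x) - 12·L_1(x).
Expanding and collecting terms gives h(x) = -3x + 6.
Check: h(0) = 6. ✓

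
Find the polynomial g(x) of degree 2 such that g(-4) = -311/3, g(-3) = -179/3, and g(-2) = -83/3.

Using the Lagrange interpolation formula with nodes -4, -3, -2:
  L_0(x) = (x + 3)(x + 2) / 2
  L_1(x) = (x + 4)(x + 2) / -1
  L_2(x) = (x + 4)(x + 3) / 2
Then g(x) = -311/3·L_0(x) - 179/3·L_1(x) - 83/3·L_2(x).
Expanding and collecting terms gives g(x) = -6x^2 + 2x + 1/3.
Check: g(-2) = -83/3. ✓

g(x) = -6x^2 + 2x + 1/3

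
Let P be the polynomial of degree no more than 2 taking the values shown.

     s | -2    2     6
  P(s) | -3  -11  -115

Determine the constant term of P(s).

Write P(s) = as^2 + bs + c. Substituting each data point gives a linear system:
  4a - 2b + c = -3
  4a + 2b + c = -11
  36a + 6b + c = -115
Solving the system yields a = -3, b = -2, c = 5.
So P(s) = -3s^2 - 2s + 5.
The constant term is 5.

5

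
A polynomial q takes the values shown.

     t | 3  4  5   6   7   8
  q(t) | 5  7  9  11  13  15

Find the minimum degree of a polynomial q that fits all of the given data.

Forward differences of the values at t = 3, 4, 5, 6, 7, 8:
  q  : 5  7  9  11  13  15
  Δ  : 2  2  2  2  2
  Δ^2: 0  0  0  0
  Δ^3: 0  0  0
  Δ^4: 0  0
  Δ^5: 0
The first differences are constant (2) and nonzero, while all higher differences vanish, so the minimal degree is 1.

1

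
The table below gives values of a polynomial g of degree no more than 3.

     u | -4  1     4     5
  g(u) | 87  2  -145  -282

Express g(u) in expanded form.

g(u) = -2u^3 - 2u^2 + 3u + 3

Write g(u) = au^3 + bu^2 + cu + d. Substituting each data point gives a linear system:
  -64a + 16b - 4c + d = 87
  a + b + c + d = 2
  64a + 16b + 4c + d = -145
  125a + 25b + 5c + d = -282
Solving the system yields a = -2, b = -2, c = 3, d = 3.
So g(u) = -2u^3 - 2u^2 + 3u + 3.
Check: g(1) = 2. ✓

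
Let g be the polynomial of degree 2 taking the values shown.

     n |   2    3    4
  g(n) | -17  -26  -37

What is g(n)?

Using the Lagrange interpolation formula with nodes 2, 3, 4:
  L_0(n) = (n - 3)(n - 4) / 2
  L_1(n) = (n - 2)(n - 4) / -1
  L_2(n) = (n - 2)(n - 3) / 2
Then g(n) = -17·L_0(n) - 26·L_1(n) - 37·L_2(n).
Expanding and collecting terms gives g(n) = -n² - 4n - 5.
Check: g(4) = -37. ✓

g(n) = -n^2 - 4n - 5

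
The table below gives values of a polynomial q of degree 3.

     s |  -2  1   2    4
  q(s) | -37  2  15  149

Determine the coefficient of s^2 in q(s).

Write q(s) = as^3 + bs^2 + cs + d. Substituting each data point gives a linear system:
  -8a + 4b - 2c + d = -37
  a + b + c + d = 2
  8a + 4b + 2c + d = 15
  64a + 16b + 4c + d = 149
Solving the system yields a = 3, b = -3, c = 1, d = 1.
So q(s) = 3s^3 - 3s^2 + s + 1.
The coefficient of s^2 is -3.

-3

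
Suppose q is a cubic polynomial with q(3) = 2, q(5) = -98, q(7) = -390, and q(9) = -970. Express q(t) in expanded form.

q(t) = -2t^3 + 6t^2 + 2

Write q(t) = at^3 + bt^2 + ct + d. Substituting each data point gives a linear system:
  27a + 9b + 3c + d = 2
  125a + 25b + 5c + d = -98
  343a + 49b + 7c + d = -390
  729a + 81b + 9c + d = -970
Solving the system yields a = -2, b = 6, c = 0, d = 2.
So q(t) = -2t^3 + 6t^2 + 2.
Check: q(7) = -390. ✓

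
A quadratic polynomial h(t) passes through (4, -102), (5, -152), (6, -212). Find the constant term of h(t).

Write h(t) = at^2 + bt + c. Substituting each data point gives a linear system:
  16a + 4b + c = -102
  25a + 5b + c = -152
  36a + 6b + c = -212
Solving the system yields a = -5, b = -5, c = -2.
So h(t) = -5t² - 5t - 2.
The constant term is -2.

-2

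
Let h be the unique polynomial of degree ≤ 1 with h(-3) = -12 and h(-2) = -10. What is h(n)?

h(n) = 2n - 6

Using the Lagrange interpolation formula with nodes -3, -2:
  L_0(n) = (n + 2) / -1
  L_1(n) = (n + 3) / 1
Then h(n) = -12·L_0(n) - 10·L_1(n).
Expanding and collecting terms gives h(n) = 2n - 6.
Check: h(-3) = -12. ✓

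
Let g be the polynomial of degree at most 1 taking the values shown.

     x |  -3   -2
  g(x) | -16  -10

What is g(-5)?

Write g(x) = ax + b. Substituting each data point gives a linear system:
  -3a + b = -16
  -2a + b = -10
Solving the system yields a = 6, b = 2.
So g(x) = 6x + 2.
Then g(-5) = -28.

-28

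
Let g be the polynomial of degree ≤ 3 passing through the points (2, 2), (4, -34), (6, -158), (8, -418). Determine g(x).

Write g(x) = ax^3 + bx^2 + cx + d. Substituting each data point gives a linear system:
  8a + 4b + 2c + d = 2
  64a + 16b + 4c + d = -34
  216a + 36b + 6c + d = -158
  512a + 64b + 8c + d = -418
Solving the system yields a = -1, b = 1, c = 4, d = -2.
So g(x) = -x^3 + x^2 + 4x - 2.
Check: g(8) = -418. ✓

g(x) = -x^3 + x^2 + 4x - 2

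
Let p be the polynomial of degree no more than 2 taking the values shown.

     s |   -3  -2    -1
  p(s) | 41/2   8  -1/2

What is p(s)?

p(s) = 2s^2 - (5/2)s - 5

Write p(s) = as^2 + bs + c. Substituting each data point gives a linear system:
  9a - 3b + c = 41/2
  4a - 2b + c = 8
  a - b + c = -1/2
Solving the system yields a = 2, b = -5/2, c = -5.
So p(s) = 2s² - (5/2)s - 5.
Check: p(-1) = -1/2. ✓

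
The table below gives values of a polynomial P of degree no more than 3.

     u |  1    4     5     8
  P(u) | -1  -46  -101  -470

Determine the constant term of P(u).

-6

Write P(u) = au^3 + bu^2 + cu + d. Substituting each data point gives a linear system:
  a + b + c + d = -1
  64a + 16b + 4c + d = -46
  125a + 25b + 5c + d = -101
  512a + 64b + 8c + d = -470
Solving the system yields a = -1, b = 0, c = 6, d = -6.
So P(u) = -u³ + 6u - 6.
The constant term is -6.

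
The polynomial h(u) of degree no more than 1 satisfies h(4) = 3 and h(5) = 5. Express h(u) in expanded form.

Write h(u) = au + b. Substituting each data point gives a linear system:
  4a + b = 3
  5a + b = 5
Solving the system yields a = 2, b = -5.
So h(u) = 2u - 5.
Check: h(5) = 5. ✓

h(u) = 2u - 5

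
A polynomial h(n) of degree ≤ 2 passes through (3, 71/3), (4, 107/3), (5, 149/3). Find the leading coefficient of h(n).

1

Write h(n) = an^2 + bn + c. Substituting each data point gives a linear system:
  9a + 3b + c = 71/3
  16a + 4b + c = 107/3
  25a + 5b + c = 149/3
Solving the system yields a = 1, b = 5, c = -1/3.
So h(n) = n^2 + 5n - 1/3.
The leading coefficient is 1.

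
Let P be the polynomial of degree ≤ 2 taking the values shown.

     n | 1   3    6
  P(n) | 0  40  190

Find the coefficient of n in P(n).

-4

Write P(n) = an^2 + bn + c. Substituting each data point gives a linear system:
  a + b + c = 0
  9a + 3b + c = 40
  36a + 6b + c = 190
Solving the system yields a = 6, b = -4, c = -2.
So P(n) = 6n² - 4n - 2.
The coefficient of n is -4.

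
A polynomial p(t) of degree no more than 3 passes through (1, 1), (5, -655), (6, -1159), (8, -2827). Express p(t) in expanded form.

p(t) = -6t^3 + 4t^2 - 2t + 5

Write p(t) = at^3 + bt^2 + ct + d. Substituting each data point gives a linear system:
  a + b + c + d = 1
  125a + 25b + 5c + d = -655
  216a + 36b + 6c + d = -1159
  512a + 64b + 8c + d = -2827
Solving the system yields a = -6, b = 4, c = -2, d = 5.
So p(t) = -6t³ + 4t² - 2t + 5.
Check: p(1) = 1. ✓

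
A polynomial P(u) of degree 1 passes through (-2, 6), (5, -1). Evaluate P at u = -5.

9

Using the Lagrange interpolation formula with nodes -2, 5:
  L_0(u) = (u - 5) / -7
  L_1(u) = (u + 2) / 7
Then P(u) = 6·L_0(u) - 1·L_1(u).
Expanding and collecting terms gives P(u) = -u + 4.
Evaluating at u = -5: P(-5) = 9.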